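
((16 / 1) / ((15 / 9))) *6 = 288 / 5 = 57.60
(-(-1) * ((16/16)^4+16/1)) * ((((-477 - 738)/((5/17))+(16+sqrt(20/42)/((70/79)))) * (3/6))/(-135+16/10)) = 349775/1334 - 1343 * sqrt(210)/392196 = 262.15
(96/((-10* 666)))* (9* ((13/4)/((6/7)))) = -91/185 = -0.49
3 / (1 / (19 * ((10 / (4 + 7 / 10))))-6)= -5700 / 11353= -0.50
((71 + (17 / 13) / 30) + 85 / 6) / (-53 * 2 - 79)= -16616 / 36075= -0.46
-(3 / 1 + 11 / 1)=-14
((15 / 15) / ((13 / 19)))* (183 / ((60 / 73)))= 84607 / 260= 325.41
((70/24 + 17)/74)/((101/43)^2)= 441911/9058488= 0.05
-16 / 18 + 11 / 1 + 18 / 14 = 718 / 63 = 11.40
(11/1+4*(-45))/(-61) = 169/61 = 2.77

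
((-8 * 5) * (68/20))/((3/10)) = -1360/3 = -453.33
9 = 9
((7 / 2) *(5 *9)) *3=945 / 2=472.50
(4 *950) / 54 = 1900 / 27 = 70.37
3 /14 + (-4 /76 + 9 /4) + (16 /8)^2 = 3411 /532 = 6.41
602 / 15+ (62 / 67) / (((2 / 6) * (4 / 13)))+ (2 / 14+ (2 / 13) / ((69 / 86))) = 69400783 / 1402310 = 49.49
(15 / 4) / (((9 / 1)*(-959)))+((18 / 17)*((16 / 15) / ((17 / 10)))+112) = 112.66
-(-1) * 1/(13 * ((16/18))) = 9/104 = 0.09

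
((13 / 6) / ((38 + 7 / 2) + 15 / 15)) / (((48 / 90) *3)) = 13 / 408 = 0.03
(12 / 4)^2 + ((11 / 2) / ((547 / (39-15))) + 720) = 398895 / 547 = 729.24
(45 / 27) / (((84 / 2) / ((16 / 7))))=40 / 441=0.09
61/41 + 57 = 2398/41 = 58.49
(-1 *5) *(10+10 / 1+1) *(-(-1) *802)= -84210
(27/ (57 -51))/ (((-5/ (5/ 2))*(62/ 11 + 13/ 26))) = -11/ 30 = -0.37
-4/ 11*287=-1148/ 11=-104.36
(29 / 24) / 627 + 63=948053 / 15048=63.00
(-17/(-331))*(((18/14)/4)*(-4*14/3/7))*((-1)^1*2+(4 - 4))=204/2317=0.09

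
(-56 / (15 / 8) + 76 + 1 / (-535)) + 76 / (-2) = 13051 / 1605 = 8.13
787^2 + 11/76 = 47072055/76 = 619369.14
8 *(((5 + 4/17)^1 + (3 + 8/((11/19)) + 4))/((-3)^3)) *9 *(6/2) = -38976/187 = -208.43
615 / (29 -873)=-615 / 844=-0.73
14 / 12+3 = 4.17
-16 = -16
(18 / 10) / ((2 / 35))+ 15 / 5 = 69 / 2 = 34.50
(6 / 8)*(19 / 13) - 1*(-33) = 1773 / 52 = 34.10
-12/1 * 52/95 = -6.57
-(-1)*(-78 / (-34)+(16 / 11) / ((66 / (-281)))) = -24059 / 6171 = -3.90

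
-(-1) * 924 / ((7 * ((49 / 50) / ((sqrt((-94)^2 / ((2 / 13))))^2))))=379064400 / 49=7736008.16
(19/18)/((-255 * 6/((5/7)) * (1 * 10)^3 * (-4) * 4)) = 19/616896000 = 0.00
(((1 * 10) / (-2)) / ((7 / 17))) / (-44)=85 / 308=0.28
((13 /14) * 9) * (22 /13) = 99 /7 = 14.14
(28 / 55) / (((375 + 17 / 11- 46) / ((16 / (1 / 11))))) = 1232 / 4545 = 0.27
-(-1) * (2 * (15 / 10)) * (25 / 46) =75 / 46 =1.63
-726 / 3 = -242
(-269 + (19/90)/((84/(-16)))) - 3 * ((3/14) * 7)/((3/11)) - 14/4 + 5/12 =-1090997/3780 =-288.62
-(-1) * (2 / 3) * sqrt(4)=4 / 3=1.33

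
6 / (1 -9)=-0.75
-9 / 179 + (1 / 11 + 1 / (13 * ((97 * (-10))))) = 1006831 / 24829090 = 0.04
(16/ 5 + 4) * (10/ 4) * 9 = 162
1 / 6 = 0.17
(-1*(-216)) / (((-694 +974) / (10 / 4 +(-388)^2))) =8129511 / 70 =116135.87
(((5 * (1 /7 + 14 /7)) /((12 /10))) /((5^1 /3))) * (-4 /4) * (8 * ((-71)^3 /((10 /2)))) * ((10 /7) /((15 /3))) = 42949320 /49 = 876516.73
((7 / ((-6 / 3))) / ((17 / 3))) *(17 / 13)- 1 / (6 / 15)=-43 / 13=-3.31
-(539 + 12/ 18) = -1619/ 3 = -539.67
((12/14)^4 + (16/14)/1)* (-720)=-2908800/2401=-1211.50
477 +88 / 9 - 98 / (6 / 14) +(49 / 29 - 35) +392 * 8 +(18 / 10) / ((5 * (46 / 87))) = 1008948713 / 300150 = 3361.48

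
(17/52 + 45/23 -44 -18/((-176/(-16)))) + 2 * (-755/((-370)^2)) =-3905045873/90052820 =-43.36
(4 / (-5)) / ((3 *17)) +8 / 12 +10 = 10.65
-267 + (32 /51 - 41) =-15676 /51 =-307.37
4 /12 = 1 /3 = 0.33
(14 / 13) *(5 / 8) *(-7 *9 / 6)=-735 / 104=-7.07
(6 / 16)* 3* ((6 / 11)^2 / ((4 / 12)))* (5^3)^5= 7415771484375 / 242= 30643683819.73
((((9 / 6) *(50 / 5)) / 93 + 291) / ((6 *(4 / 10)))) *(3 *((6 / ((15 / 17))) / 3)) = 76721 / 93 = 824.96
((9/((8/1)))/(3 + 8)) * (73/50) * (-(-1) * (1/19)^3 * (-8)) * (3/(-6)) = 657/7544900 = 0.00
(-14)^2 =196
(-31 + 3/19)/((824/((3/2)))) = -879/15656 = -0.06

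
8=8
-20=-20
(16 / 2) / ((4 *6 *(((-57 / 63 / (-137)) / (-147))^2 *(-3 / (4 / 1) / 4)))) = -317974187664 / 361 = -880814924.28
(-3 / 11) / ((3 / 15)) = -15 / 11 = -1.36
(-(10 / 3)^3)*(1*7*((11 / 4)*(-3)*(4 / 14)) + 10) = 6500 / 27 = 240.74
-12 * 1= -12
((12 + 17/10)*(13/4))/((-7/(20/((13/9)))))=-1233/14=-88.07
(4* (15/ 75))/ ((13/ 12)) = 48/ 65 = 0.74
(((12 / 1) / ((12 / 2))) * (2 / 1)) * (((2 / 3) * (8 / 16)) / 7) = 4 / 21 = 0.19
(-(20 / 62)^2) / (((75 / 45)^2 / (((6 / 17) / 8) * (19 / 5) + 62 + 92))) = -5.78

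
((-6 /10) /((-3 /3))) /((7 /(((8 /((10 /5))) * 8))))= 96 /35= 2.74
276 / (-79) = -276 / 79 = -3.49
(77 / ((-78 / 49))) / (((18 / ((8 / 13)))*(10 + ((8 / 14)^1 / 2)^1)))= -26411 / 164268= -0.16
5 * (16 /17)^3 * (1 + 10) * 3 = 675840 /4913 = 137.56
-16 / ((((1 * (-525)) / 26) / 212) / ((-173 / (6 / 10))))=-15257216 / 315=-48435.61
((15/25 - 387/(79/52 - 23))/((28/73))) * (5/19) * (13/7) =14095497/594244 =23.72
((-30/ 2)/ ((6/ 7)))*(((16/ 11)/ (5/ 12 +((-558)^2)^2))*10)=-33600/ 12797075345527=-0.00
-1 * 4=-4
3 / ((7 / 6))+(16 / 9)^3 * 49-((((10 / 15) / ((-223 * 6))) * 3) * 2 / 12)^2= 282072833737 / 1015068348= 277.89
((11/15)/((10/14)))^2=5929/5625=1.05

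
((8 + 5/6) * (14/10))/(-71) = -371/2130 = -0.17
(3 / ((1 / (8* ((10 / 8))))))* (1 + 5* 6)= 930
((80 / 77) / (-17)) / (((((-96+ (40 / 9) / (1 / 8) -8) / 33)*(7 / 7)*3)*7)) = 90 / 64141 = 0.00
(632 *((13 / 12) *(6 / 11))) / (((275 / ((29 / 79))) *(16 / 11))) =377 / 1100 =0.34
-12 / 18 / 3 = -2 / 9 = -0.22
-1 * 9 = -9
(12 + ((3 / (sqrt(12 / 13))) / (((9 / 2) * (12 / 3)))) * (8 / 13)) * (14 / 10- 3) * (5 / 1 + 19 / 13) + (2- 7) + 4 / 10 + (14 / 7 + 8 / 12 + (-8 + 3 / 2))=-51673 / 390- 448 * sqrt(39) / 2535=-133.60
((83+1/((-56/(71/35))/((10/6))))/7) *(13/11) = 115271/8232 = 14.00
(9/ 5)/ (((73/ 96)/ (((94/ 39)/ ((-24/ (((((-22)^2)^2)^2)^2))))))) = -3396815767870465481637888/ 4745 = -715872659192932662094.39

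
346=346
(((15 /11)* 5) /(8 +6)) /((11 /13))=975 /1694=0.58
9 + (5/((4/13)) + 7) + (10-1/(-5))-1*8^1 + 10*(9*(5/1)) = 9689/20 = 484.45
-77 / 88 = -7 / 8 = -0.88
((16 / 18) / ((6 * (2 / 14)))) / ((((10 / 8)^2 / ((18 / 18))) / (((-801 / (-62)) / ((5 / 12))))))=79744 / 3875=20.58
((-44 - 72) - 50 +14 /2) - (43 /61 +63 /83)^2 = -161.14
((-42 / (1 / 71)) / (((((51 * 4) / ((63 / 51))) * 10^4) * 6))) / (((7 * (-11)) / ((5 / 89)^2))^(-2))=-1294183640426831 / 7225000000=-179125.76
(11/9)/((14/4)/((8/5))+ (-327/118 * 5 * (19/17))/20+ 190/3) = 176528/9351471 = 0.02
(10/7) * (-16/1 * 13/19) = -2080/133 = -15.64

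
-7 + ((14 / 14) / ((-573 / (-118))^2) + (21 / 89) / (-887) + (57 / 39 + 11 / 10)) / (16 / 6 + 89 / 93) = -2377588127943359 / 378507830793690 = -6.28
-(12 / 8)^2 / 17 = -0.13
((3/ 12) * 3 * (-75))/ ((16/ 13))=-45.70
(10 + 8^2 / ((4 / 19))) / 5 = 314 / 5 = 62.80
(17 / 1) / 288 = 17 / 288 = 0.06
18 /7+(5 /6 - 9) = -235 /42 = -5.60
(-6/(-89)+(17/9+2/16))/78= 13337/499824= 0.03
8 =8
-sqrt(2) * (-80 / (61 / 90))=7200 * sqrt(2) / 61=166.92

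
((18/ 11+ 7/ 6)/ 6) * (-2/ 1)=-185/ 198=-0.93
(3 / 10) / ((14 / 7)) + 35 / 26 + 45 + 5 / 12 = 9148 / 195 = 46.91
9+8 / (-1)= 1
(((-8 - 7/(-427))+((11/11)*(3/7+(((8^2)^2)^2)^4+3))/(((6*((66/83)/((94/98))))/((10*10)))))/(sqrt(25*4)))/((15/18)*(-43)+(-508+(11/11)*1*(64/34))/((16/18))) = -56088308020669146713339503100713137797/213117074940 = -263180733108597660229033100.00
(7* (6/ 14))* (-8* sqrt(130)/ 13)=-21.05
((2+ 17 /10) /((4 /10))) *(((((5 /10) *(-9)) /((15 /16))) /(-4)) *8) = 444 /5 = 88.80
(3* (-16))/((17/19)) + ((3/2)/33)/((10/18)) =-100167/1870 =-53.57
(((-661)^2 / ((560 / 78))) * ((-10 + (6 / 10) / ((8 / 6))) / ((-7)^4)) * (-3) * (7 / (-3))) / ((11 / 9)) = -29291620761 / 21128800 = -1386.34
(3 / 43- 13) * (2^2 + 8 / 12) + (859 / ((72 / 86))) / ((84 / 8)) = 607507 / 16254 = 37.38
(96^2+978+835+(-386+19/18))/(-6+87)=191593/1458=131.41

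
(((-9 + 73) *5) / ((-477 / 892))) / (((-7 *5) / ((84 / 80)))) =17.95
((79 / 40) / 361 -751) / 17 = -10844361 / 245480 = -44.18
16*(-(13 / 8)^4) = -28561 / 256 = -111.57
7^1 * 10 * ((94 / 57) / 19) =6580 / 1083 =6.08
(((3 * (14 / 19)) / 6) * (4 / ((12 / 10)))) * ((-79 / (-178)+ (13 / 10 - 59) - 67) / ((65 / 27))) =-6967044 / 109915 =-63.39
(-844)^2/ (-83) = -712336/ 83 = -8582.36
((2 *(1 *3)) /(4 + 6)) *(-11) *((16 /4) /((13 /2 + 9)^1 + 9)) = -264 /245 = -1.08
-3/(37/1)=-3/37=-0.08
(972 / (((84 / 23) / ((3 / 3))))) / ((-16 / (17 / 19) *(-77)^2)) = -31671 / 12616912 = -0.00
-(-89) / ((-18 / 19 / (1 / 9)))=-1691 / 162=-10.44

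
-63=-63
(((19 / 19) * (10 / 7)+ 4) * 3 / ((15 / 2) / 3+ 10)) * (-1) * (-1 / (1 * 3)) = 76 / 175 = 0.43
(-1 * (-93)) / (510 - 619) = -93 / 109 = -0.85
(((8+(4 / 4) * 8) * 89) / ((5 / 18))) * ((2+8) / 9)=5696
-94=-94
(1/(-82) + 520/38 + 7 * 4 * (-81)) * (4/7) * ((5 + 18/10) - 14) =36125928/3895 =9274.95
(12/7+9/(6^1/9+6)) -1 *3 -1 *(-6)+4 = 1409/140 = 10.06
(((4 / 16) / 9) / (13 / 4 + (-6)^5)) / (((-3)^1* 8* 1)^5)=1 / 2228093485056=0.00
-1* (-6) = 6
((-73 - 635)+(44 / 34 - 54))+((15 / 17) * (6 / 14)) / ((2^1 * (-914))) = -165477917 / 217532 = -760.71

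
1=1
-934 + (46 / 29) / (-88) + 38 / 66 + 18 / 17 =-60675785 / 65076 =-932.38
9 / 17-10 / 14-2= -260 / 119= -2.18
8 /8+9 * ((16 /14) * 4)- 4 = 267 /7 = 38.14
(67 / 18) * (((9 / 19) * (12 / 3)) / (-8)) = -67 / 76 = -0.88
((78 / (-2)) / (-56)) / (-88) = -39 / 4928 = -0.01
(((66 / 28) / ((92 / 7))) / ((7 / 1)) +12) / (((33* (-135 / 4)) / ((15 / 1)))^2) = 3442 / 1577961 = 0.00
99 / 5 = 19.80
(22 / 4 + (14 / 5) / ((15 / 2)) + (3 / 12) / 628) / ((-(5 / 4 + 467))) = -1106611 / 88218300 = -0.01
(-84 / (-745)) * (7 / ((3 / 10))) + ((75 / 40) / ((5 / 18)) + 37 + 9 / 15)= 140003 / 2980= 46.98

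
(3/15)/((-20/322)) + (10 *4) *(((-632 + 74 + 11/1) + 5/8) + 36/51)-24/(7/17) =-130235209/5950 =-21888.27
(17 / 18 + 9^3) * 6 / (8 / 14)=91973 / 12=7664.42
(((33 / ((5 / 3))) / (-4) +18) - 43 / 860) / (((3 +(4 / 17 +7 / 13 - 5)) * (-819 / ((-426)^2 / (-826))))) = -2228122 / 783461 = -2.84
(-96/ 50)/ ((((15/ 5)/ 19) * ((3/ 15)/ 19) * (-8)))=722/ 5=144.40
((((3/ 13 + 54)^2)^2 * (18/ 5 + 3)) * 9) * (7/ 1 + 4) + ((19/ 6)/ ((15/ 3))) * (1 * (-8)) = 2421178767804989/ 428415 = 5651479915.05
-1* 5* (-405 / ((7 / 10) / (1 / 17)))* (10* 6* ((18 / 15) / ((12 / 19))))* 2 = 38798.32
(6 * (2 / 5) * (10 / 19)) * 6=144 / 19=7.58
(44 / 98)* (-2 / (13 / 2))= -88 / 637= -0.14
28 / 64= 7 / 16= 0.44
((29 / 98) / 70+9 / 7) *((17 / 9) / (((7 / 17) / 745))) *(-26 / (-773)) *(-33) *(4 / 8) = -54489690827 / 22271676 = -2446.59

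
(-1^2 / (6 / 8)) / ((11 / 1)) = -4 / 33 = -0.12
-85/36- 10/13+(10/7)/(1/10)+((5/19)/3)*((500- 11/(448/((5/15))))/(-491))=5411173595/488988864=11.07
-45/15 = -3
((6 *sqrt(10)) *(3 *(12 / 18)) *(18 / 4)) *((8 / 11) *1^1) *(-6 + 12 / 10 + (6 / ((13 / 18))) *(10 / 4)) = 448416 *sqrt(10) / 715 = 1983.24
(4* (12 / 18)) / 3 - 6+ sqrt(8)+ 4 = -10 / 9+ 2* sqrt(2) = 1.72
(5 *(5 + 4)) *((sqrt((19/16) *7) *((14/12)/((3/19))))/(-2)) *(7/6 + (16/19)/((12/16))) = -3045 *sqrt(133)/32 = -1097.40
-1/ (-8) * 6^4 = 162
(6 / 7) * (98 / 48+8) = 241 / 28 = 8.61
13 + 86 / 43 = 15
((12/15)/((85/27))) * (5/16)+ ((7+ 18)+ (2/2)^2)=8867/340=26.08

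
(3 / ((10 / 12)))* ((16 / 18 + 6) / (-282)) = -62 / 705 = -0.09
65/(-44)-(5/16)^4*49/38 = -40805355/27394048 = -1.49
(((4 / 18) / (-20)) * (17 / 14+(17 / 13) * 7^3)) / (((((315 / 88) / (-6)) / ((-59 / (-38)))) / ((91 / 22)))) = 107321 / 1995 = 53.79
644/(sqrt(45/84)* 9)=97.76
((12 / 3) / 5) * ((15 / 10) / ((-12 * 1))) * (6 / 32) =-3 / 160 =-0.02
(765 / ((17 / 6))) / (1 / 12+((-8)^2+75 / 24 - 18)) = 5.49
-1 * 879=-879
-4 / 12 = -1 / 3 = -0.33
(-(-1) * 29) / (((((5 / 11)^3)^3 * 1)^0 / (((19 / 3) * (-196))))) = -107996 / 3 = -35998.67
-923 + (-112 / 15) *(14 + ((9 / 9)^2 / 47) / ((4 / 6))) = -724579 / 705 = -1027.77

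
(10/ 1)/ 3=10/ 3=3.33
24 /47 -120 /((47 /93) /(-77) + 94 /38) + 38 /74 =-295691029 /6209969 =-47.62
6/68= 3/34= 0.09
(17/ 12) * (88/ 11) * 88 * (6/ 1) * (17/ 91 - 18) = -9700064/ 91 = -106594.11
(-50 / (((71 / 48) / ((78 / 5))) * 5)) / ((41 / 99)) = -741312 / 2911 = -254.66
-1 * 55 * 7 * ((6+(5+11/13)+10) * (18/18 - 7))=656040/13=50464.62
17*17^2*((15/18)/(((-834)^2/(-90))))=-122825/231852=-0.53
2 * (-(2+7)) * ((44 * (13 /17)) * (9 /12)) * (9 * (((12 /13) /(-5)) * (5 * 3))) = 192456 /17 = 11320.94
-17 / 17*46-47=-93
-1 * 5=-5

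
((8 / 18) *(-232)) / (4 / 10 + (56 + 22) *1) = -580 / 441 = -1.32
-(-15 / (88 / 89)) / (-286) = -1335 / 25168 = -0.05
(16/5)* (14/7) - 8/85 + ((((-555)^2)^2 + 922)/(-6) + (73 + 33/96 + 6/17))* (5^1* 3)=-37951760440919/160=-237198502755.74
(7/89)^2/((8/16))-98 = -776160/7921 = -97.99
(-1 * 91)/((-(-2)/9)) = -819/2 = -409.50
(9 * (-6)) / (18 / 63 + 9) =-378 / 65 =-5.82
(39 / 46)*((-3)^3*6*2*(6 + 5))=-69498 / 23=-3021.65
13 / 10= 1.30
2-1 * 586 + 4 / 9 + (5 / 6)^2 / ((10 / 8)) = -583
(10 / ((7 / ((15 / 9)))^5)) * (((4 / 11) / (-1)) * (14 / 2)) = -125000 / 6417873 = -0.02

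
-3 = -3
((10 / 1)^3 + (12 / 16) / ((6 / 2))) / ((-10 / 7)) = -700.18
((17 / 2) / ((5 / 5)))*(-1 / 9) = -17 / 18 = -0.94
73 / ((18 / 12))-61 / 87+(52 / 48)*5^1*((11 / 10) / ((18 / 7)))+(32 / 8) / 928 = 629995 / 12528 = 50.29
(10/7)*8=80/7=11.43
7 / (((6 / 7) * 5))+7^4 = 72079 / 30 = 2402.63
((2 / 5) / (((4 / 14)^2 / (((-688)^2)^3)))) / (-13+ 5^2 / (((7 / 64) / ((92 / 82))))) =745724841520997072896 / 349345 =2134637225439027.53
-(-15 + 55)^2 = -1600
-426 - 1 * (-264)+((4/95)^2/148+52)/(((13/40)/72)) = 9861074694/868205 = 11358.00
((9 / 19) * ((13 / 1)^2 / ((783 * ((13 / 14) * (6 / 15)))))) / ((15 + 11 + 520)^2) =5 / 5415228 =0.00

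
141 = 141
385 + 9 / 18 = 771 / 2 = 385.50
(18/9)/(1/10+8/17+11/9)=3060/2743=1.12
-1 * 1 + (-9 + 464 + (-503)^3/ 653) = -194436.55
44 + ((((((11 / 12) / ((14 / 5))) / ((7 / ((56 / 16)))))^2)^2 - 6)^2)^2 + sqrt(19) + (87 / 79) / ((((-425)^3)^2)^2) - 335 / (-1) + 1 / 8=sqrt(19) + 121229716006595426456409472324559312654257093613456983243800631703765813015407 / 72397353394578121073154062373355232170378656743424000000000000000000000000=1678.86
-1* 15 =-15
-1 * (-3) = 3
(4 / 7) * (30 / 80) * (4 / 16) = 3 / 56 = 0.05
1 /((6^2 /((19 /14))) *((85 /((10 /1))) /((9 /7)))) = 19 /3332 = 0.01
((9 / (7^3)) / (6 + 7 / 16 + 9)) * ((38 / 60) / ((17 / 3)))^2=684 / 32216275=0.00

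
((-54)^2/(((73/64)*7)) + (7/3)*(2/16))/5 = 4482553/61320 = 73.10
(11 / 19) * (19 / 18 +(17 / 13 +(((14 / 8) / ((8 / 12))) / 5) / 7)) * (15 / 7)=125521 / 41496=3.02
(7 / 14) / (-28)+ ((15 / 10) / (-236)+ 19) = 7837 / 413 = 18.98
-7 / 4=-1.75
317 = 317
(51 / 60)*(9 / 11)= 153 / 220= 0.70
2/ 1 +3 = 5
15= 15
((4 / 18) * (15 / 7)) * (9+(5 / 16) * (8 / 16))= 1465 / 336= 4.36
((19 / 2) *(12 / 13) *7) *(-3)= -2394 / 13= -184.15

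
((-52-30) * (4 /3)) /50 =-2.19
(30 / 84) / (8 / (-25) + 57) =125 / 19838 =0.01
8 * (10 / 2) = 40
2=2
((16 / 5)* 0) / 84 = 0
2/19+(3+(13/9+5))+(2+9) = 3514/171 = 20.55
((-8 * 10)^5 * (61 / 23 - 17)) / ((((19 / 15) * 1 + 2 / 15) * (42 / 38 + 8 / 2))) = 102727680000000 / 15617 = 6577939424.99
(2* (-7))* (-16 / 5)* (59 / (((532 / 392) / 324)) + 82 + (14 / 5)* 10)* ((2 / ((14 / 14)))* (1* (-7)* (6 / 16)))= -317183664 / 95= -3338775.41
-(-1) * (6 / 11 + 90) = 996 / 11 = 90.55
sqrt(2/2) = 1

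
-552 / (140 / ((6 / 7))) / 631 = -828 / 154595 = -0.01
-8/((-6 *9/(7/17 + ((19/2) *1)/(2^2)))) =0.41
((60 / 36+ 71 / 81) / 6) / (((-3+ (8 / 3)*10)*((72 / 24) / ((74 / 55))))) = 7622 / 948915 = 0.01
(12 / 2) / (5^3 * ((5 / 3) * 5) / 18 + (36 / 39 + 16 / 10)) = 21060 / 211981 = 0.10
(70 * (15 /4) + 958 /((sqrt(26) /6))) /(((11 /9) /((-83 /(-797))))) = 392175 /17534 + 2146878 * sqrt(26) /113971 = 118.42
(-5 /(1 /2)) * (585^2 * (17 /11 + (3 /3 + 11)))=-509915250 /11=-46355931.82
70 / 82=35 / 41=0.85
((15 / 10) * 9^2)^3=14348907 / 8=1793613.38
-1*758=-758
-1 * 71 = -71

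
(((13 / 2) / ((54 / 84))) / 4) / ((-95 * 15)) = -91 / 51300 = -0.00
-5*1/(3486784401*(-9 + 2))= 5/24407490807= 0.00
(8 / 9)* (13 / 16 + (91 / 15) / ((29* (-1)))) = 4199 / 7830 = 0.54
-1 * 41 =-41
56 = 56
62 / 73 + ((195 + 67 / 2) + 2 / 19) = 636507 / 2774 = 229.45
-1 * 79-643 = -722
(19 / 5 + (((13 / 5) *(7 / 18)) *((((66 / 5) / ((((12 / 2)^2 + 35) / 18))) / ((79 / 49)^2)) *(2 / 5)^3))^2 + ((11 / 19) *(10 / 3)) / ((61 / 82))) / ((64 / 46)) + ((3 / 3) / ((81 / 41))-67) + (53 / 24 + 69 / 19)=-56.05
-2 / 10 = -0.20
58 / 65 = 0.89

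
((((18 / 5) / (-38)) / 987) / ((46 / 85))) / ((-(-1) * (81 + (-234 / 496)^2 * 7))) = -522784 / 243342847377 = -0.00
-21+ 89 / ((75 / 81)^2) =51756 / 625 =82.81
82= 82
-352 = -352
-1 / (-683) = 1 / 683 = 0.00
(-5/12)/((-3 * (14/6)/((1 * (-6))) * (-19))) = 5/266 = 0.02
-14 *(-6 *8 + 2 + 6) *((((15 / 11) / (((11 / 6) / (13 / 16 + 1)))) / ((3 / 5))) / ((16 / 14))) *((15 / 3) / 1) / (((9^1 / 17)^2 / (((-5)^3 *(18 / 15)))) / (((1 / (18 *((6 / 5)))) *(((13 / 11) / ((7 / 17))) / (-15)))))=202584484375 / 7762392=26098.20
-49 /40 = -1.22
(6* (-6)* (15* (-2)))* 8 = 8640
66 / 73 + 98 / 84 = 907 / 438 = 2.07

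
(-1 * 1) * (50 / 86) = -25 / 43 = -0.58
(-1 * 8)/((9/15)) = -40/3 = -13.33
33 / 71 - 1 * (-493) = 35036 / 71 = 493.46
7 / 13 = 0.54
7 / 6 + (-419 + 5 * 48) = -1067 / 6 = -177.83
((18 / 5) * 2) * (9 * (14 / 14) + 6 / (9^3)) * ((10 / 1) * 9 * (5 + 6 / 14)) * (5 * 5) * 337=5606466800 / 21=266974609.52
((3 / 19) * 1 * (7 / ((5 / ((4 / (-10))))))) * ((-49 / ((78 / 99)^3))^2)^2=-8908961.94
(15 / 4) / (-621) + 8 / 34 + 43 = 608495 / 14076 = 43.23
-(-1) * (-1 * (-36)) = 36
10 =10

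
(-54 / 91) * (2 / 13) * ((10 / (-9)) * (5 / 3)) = 200 / 1183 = 0.17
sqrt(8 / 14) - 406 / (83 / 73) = -29638 / 83 + 2 *sqrt(7) / 7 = -356.33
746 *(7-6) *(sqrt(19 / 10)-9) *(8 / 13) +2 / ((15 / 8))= -3497.83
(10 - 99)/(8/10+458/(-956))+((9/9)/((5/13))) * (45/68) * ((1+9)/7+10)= -23517710/91273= -257.66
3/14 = 0.21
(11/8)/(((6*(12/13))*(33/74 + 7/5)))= 26455/196704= 0.13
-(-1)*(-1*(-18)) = 18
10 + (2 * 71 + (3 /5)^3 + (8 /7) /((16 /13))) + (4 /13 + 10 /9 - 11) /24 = 375295337 /2457000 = 152.75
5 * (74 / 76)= 185 / 38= 4.87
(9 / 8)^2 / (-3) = -27 / 64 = -0.42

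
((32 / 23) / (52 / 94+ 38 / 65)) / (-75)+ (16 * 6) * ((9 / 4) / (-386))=-33322324 / 57862365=-0.58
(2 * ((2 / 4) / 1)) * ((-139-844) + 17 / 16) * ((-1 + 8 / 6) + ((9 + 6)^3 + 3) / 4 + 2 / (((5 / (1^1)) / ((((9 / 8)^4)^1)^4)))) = -9369280415721867570911 / 11258999068426240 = -832159.27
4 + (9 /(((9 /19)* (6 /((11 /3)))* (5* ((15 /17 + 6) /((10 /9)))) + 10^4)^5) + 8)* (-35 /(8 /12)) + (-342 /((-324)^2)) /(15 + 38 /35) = -11181601745769501871738668137220526622570173319 /26878837264227676273119402659607032409050184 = -416.00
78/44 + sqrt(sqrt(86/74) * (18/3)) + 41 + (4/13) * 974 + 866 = 37^(3/4) * 43^(1/4) * sqrt(6)/37 + 345621/286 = 1211.01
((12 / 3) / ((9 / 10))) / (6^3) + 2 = 491 / 243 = 2.02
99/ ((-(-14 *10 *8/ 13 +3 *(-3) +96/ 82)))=52767/ 50093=1.05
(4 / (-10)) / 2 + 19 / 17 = 78 / 85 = 0.92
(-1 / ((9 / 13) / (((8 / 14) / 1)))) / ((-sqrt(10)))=26*sqrt(10) / 315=0.26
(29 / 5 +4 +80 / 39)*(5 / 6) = 2311 / 234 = 9.88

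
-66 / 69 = -22 / 23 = -0.96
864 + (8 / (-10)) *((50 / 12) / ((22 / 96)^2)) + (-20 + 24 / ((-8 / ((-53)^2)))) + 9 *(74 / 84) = -7638.54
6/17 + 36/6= 108/17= 6.35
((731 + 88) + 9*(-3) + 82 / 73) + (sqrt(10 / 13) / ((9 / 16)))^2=61153474 / 76869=795.55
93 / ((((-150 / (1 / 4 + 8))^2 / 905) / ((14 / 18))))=4752517 / 24000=198.02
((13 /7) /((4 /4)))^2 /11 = 169 /539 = 0.31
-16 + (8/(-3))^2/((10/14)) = -272/45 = -6.04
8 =8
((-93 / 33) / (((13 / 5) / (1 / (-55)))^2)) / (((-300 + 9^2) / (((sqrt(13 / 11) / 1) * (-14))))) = -0.00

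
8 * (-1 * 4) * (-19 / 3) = 608 / 3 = 202.67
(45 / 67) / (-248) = -45 / 16616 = -0.00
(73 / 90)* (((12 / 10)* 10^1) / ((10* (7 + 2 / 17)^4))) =6097033 / 16076916075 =0.00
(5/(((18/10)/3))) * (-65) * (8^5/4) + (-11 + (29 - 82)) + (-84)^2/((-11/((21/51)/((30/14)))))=-12447245264/2805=-4437520.59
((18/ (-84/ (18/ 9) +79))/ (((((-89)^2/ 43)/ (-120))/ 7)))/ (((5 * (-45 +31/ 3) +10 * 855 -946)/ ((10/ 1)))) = -4876200/ 1633318121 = -0.00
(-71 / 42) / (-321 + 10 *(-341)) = 71 / 156702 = 0.00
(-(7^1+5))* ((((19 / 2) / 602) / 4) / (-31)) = 57 / 37324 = 0.00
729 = 729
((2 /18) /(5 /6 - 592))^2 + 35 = 3963080839 /113230881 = 35.00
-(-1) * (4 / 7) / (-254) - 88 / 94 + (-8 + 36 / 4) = 2573 / 41783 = 0.06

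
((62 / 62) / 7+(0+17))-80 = -440 / 7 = -62.86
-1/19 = -0.05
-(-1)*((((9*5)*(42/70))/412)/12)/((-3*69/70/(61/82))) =-2135/1554064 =-0.00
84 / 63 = 4 / 3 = 1.33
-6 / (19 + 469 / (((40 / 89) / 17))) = -240 / 710357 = -0.00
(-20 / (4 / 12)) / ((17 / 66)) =-3960 / 17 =-232.94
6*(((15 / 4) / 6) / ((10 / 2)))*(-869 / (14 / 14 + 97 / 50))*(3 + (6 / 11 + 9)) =-136275 / 49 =-2781.12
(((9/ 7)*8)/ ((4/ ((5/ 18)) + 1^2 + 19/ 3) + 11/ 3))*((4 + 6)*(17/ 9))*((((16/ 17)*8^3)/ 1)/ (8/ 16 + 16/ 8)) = 1310720/ 889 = 1474.38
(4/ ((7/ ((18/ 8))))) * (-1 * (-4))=36/ 7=5.14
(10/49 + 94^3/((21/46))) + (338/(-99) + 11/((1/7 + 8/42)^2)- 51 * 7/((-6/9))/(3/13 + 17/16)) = 2374801643993/1304919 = 1819884.33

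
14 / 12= 7 / 6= 1.17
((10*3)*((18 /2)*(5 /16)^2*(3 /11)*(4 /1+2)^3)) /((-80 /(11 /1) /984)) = -210157.03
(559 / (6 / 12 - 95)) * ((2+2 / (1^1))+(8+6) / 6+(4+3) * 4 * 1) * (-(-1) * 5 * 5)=-2878850 / 567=-5077.34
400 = 400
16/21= 0.76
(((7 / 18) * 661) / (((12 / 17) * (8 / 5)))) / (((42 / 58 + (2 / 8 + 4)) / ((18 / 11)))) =11405555 / 152328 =74.87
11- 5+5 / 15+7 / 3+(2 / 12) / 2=35 / 4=8.75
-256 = -256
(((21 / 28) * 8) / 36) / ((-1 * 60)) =-1 / 360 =-0.00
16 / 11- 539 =-5913 / 11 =-537.55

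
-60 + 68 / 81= -4792 / 81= -59.16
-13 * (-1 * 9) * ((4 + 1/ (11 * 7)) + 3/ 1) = 63180/ 77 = 820.52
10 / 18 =5 / 9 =0.56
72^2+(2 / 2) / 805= 4173121 / 805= 5184.00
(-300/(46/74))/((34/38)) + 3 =-209727/391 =-536.39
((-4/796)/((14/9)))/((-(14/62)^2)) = 8649/136514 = 0.06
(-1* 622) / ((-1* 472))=311 / 236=1.32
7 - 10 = -3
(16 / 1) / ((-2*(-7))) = 8 / 7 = 1.14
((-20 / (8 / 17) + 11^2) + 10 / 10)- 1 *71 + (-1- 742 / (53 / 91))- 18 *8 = -2821 / 2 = -1410.50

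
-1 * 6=-6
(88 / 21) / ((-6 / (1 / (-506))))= 2 / 1449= 0.00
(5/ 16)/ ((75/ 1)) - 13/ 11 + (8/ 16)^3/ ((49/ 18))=-146401/ 129360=-1.13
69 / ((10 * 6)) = 23 / 20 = 1.15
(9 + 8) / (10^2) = 17 / 100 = 0.17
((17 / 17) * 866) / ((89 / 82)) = 71012 / 89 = 797.89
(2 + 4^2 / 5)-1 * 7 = -9 / 5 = -1.80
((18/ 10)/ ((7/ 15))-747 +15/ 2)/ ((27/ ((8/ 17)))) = -13732/ 1071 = -12.82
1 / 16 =0.06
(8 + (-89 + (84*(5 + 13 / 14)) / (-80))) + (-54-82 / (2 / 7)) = -17129 / 40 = -428.22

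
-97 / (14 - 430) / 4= 97 / 1664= 0.06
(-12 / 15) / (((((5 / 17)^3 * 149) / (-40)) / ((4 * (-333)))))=-209411712 / 18625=-11243.58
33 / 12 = 11 / 4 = 2.75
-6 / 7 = -0.86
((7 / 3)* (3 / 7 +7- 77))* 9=-1461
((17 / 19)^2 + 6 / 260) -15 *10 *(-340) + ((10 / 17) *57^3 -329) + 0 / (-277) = 127337562511 / 797810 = 159608.88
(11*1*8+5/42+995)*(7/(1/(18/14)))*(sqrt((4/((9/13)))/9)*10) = 454910*sqrt(13)/21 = 78104.83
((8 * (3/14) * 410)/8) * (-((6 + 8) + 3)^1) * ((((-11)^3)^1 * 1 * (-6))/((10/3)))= -25048089/7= -3578298.43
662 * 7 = 4634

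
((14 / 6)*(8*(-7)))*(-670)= 262640 / 3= 87546.67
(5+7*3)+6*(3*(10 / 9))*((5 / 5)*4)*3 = 266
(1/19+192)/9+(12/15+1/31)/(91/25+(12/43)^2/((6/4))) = 19508710876/904663359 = 21.56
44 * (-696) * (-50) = 1531200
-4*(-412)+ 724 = 2372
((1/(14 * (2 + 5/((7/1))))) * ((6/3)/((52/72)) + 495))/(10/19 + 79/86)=92751/10231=9.07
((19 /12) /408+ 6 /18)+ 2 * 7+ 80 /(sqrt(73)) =80 * sqrt(73) /73+ 70195 /4896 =23.70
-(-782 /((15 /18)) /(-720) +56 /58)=-19739 /8700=-2.27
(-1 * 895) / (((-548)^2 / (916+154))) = -478825 / 150152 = -3.19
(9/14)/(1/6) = 27/7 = 3.86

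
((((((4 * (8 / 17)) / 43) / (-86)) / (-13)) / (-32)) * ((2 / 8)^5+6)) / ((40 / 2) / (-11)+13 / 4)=-0.00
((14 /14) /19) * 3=3 /19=0.16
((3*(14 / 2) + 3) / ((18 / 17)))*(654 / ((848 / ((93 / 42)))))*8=309.67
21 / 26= 0.81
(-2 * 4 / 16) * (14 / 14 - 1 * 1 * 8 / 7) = 1 / 14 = 0.07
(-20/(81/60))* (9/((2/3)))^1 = -200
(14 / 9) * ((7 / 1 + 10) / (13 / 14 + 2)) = 3332 / 369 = 9.03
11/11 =1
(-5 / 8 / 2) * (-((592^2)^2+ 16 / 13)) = 498976624645 / 13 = 38382817280.38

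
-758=-758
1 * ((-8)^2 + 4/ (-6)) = 190/ 3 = 63.33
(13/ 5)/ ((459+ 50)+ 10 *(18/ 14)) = 7/ 1405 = 0.00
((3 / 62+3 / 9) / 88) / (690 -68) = 71 / 10180896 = 0.00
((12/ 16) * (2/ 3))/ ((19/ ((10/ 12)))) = 5/ 228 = 0.02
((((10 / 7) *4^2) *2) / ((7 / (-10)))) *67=-214400 / 49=-4375.51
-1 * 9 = -9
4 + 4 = 8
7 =7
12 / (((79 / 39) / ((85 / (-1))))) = -39780 / 79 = -503.54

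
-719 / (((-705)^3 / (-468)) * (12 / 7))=-65429 / 116800875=-0.00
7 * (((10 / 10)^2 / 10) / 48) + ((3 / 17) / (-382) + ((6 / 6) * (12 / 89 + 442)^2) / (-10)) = -241330762826711 / 12345353760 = -19548.31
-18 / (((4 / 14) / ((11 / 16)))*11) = -63 / 16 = -3.94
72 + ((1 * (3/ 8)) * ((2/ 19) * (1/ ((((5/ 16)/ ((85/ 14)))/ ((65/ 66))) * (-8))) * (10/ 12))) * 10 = 2500439/ 35112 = 71.21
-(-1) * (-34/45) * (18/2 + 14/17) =-334/45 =-7.42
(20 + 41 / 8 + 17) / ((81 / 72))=337 / 9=37.44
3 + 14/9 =41/9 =4.56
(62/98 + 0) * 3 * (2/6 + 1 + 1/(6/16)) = 372/49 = 7.59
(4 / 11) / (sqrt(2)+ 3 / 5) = -60 / 451+ 100 *sqrt(2) / 451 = 0.18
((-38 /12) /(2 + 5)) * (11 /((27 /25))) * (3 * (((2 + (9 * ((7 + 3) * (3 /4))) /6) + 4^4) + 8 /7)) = -39558475 /10584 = -3737.57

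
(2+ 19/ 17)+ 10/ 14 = 456/ 119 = 3.83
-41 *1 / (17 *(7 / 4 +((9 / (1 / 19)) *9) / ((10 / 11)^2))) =-0.00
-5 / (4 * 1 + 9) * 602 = -3010 / 13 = -231.54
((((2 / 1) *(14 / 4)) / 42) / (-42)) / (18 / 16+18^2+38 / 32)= -4 / 328923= -0.00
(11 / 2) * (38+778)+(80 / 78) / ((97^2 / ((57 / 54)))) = 14821885172 / 3302559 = 4488.00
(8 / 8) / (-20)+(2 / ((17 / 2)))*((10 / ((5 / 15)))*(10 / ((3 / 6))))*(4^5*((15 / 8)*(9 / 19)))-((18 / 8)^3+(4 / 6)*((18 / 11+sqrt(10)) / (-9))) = 2*sqrt(10) / 27+437905710841 / 3410880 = 128385.20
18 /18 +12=13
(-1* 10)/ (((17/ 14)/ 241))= -33740/ 17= -1984.71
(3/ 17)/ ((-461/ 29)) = -87/ 7837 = -0.01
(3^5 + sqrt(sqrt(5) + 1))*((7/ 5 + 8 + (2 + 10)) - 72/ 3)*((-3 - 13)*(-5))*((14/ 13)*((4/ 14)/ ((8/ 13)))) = -25272 - 104*sqrt(1 + sqrt(5)) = -25459.09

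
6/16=3/8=0.38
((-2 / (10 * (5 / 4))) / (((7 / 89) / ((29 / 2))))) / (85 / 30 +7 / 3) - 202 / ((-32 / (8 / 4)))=300149 / 43400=6.92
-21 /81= -7 /27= -0.26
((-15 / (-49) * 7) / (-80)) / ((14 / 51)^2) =-7803 / 21952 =-0.36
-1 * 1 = -1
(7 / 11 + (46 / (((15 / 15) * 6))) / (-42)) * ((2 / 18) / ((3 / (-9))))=-629 / 4158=-0.15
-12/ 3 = -4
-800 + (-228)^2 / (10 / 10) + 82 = 51266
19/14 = 1.36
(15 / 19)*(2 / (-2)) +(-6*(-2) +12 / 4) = 270 / 19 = 14.21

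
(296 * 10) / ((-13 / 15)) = -44400 / 13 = -3415.38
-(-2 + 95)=-93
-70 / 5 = -14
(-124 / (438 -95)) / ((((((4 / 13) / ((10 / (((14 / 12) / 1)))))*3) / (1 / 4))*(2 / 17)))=-34255 / 4802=-7.13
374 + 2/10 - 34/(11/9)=19051/55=346.38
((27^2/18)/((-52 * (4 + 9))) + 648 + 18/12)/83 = 878043/112216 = 7.82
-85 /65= -17 /13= -1.31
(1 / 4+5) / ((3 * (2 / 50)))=175 / 4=43.75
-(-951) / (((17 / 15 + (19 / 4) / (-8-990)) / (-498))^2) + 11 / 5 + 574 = 4228381280741983321 / 22834606205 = 185174258.88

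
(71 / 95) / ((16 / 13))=923 / 1520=0.61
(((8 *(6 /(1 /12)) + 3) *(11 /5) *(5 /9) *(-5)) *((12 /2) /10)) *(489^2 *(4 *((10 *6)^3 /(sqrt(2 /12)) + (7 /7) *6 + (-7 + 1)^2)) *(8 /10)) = -350890363929600 *sqrt(6) - 341143409376 /5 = -859570575968886.86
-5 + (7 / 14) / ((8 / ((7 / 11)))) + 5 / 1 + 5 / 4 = 227 / 176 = 1.29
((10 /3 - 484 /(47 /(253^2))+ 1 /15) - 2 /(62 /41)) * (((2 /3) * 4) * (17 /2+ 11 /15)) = -591172174552 /36425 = -16229846.93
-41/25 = -1.64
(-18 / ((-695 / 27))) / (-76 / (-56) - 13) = -6804 / 113285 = -0.06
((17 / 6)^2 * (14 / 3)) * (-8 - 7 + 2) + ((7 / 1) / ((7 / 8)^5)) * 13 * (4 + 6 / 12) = 40370213 / 129654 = 311.37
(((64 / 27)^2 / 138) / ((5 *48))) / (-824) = -0.00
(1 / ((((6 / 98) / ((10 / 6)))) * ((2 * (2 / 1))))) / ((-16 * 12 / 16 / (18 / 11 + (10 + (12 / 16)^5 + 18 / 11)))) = -37283365 / 4866048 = -7.66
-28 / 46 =-14 / 23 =-0.61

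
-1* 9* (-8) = 72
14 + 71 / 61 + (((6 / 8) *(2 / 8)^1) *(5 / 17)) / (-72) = 6038095 / 398208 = 15.16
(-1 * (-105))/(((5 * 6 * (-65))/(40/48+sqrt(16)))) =-203/780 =-0.26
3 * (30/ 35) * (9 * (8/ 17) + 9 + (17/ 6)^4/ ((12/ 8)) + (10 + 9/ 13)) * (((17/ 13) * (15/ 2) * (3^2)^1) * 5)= 718450325/ 9464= 75914.02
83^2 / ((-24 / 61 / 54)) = -3782061 / 4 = -945515.25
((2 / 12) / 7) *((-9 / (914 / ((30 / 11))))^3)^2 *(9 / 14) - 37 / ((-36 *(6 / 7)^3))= 10035643735713615328846384051 / 6149016286237061798727440736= 1.63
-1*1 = -1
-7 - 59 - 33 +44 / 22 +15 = -82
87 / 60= 29 / 20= 1.45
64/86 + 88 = 3816/43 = 88.74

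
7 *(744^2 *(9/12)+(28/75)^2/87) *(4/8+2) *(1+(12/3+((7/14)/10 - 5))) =177769384436/489375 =363258.00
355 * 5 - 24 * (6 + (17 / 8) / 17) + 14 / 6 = 4891 / 3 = 1630.33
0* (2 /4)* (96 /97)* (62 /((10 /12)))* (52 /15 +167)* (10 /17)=0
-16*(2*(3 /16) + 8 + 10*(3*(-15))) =7066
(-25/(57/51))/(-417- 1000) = 425/26923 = 0.02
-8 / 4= -2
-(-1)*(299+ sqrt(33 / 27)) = sqrt(11) / 3+ 299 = 300.11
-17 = -17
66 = 66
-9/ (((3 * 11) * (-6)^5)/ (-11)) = -1/ 2592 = -0.00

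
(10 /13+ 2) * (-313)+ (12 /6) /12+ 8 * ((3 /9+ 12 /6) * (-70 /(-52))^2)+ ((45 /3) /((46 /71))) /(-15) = -9729001 /11661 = -834.32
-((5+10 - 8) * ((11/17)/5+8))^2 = -23396569/7225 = -3238.28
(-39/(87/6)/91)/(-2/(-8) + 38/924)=-792/7801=-0.10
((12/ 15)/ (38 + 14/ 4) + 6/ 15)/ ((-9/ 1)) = -58/ 1245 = -0.05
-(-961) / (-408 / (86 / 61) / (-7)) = 289261 / 12444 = 23.25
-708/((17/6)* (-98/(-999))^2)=-1059877062/40817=-25966.56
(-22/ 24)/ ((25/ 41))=-451/ 300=-1.50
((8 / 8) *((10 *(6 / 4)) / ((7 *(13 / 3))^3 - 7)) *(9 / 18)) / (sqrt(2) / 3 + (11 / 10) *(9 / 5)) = 0.00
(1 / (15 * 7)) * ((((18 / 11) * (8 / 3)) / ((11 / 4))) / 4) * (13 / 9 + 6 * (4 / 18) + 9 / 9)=544 / 38115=0.01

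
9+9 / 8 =81 / 8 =10.12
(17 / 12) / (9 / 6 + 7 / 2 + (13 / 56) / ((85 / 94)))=10115 / 37533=0.27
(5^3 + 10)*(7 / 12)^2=735 / 16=45.94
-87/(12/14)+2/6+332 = 230.83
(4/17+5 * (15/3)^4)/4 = 53129/68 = 781.31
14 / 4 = 7 / 2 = 3.50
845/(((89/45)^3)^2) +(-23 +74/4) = 9560532287601/993962581922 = 9.62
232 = 232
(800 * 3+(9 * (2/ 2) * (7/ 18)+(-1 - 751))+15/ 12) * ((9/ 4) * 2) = 59499/ 8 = 7437.38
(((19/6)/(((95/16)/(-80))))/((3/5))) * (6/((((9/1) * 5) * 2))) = -128/27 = -4.74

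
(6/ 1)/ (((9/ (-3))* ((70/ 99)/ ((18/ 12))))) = -297/ 70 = -4.24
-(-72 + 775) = -703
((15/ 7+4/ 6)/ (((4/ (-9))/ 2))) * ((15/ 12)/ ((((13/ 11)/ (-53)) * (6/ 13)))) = 171985/ 112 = 1535.58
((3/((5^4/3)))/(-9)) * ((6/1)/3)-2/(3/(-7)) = 8744/1875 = 4.66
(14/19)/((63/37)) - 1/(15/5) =17/171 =0.10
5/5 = 1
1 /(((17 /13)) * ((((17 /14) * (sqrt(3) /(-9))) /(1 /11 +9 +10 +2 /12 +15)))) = -12103 * sqrt(3) /187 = -112.10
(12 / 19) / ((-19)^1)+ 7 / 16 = 2335 / 5776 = 0.40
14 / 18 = 7 / 9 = 0.78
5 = 5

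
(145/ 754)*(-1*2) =-5/ 13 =-0.38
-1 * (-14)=14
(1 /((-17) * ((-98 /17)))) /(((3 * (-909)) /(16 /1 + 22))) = -19 /133623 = -0.00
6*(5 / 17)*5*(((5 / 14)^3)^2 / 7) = 1171875 / 448007392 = 0.00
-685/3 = -228.33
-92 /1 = -92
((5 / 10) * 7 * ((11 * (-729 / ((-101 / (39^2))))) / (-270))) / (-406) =451737 / 117160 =3.86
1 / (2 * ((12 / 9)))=0.38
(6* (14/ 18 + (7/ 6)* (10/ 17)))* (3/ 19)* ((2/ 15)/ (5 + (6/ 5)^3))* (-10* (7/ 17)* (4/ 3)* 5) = -31360000/ 41561379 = -0.75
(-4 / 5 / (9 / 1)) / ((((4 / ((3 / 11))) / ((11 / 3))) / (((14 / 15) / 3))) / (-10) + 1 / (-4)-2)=112 / 4455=0.03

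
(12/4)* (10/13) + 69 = 927/13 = 71.31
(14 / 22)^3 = 343 / 1331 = 0.26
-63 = -63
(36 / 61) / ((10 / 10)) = 36 / 61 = 0.59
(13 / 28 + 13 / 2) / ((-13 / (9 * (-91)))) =438.75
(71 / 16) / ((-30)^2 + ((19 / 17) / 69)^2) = 97690959 / 19813383376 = 0.00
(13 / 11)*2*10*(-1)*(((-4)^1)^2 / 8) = -520 / 11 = -47.27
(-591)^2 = 349281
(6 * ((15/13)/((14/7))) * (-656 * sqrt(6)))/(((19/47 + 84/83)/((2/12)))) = -3838584 * sqrt(6)/14365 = -654.55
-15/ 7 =-2.14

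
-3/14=-0.21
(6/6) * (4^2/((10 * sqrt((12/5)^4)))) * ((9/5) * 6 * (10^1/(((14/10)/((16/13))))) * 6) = 14400/91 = 158.24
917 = 917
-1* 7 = -7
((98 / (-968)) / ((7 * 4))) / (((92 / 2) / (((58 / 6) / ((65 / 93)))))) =-0.00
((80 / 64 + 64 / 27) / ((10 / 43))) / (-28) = -0.56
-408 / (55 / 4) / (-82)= 816 / 2255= 0.36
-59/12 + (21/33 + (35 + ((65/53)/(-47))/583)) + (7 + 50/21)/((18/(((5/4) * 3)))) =32.67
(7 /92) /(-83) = -7 /7636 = -0.00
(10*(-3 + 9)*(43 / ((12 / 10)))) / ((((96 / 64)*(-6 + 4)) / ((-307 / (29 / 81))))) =17821350 / 29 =614529.31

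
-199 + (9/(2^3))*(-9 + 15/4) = -6557/32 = -204.91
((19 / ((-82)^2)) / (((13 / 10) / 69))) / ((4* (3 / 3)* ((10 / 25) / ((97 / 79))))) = 0.12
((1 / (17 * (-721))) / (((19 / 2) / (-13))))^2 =676 / 54234491689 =0.00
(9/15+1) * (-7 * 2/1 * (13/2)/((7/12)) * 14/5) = -17472/25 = -698.88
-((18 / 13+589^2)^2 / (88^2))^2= -413716365601249275448846561 / 1712789917696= -241545306477381.45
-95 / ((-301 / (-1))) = -95 / 301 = -0.32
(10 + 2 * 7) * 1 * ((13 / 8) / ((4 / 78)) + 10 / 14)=10887 / 14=777.64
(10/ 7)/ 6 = 5/ 21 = 0.24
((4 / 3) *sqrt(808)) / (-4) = -9.48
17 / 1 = 17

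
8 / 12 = 2 / 3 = 0.67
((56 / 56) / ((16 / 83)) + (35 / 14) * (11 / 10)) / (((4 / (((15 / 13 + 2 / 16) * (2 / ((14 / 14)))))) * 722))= 0.01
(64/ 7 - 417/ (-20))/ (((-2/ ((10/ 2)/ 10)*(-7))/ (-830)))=-348517/ 392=-889.07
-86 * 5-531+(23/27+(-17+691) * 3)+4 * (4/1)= 29102/27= 1077.85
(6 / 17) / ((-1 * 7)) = -6 / 119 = -0.05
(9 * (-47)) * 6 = -2538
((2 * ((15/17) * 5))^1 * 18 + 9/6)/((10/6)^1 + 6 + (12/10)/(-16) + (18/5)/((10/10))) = 14.33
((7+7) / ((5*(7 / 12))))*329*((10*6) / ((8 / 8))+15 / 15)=96331.20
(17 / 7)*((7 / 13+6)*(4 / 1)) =63.52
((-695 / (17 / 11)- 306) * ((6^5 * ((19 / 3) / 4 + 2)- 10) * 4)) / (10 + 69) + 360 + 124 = -1430711340 / 1343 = -1065310.01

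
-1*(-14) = 14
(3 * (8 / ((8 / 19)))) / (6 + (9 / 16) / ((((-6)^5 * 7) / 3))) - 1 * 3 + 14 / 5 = 359977 / 38707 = 9.30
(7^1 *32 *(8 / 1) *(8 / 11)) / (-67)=-19.45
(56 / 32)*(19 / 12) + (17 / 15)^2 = 14599 / 3600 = 4.06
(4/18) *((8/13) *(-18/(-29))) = 32/377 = 0.08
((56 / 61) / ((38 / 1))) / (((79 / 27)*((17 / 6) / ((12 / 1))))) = 54432 / 1556537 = 0.03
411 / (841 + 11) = 137 / 284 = 0.48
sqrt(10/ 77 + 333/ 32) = sqrt(3997994)/ 616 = 3.25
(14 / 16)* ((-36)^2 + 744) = 1785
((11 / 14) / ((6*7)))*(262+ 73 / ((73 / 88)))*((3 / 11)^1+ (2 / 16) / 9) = 5675 / 3024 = 1.88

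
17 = 17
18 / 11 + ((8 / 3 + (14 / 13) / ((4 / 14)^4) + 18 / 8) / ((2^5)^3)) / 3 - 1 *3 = -459491215 / 337379328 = -1.36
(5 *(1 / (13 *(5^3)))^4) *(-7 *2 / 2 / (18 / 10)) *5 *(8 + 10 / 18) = -539 / 4518439453125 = -0.00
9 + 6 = 15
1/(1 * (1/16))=16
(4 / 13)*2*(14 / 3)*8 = 896 / 39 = 22.97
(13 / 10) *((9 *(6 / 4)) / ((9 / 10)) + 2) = 221 / 10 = 22.10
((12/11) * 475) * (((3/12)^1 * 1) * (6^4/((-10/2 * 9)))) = -41040/11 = -3730.91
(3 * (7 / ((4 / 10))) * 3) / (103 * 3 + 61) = 0.43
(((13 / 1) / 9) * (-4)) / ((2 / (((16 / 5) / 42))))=-208 / 945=-0.22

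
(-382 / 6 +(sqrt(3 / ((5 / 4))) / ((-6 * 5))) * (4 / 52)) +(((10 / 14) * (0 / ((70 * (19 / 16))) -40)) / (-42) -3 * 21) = -18520 / 147 -sqrt(15) / 975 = -125.99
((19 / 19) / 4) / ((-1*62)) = -1 / 248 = -0.00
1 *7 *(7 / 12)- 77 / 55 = 161 / 60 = 2.68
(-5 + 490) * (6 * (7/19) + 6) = 75660/19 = 3982.11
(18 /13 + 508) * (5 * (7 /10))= 23177 /13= 1782.85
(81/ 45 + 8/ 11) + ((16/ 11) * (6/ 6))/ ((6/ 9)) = 259/ 55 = 4.71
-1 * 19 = -19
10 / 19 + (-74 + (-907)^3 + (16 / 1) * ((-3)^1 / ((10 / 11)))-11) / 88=-8860444972 / 1045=-8478894.71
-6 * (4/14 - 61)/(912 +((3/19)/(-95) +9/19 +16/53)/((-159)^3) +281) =0.31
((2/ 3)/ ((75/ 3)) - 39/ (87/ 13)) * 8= -100936/ 2175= -46.41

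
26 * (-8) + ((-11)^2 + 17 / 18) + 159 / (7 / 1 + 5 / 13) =-18583 / 288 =-64.52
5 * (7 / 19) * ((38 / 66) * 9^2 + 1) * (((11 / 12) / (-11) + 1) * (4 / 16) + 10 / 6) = 417235 / 2508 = 166.36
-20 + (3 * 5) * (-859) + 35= -12870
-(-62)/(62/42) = 42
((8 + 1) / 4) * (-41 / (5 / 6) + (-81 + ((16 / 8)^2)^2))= -5139 / 20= -256.95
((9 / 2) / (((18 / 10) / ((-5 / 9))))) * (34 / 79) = -425 / 711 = -0.60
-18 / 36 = -1 / 2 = -0.50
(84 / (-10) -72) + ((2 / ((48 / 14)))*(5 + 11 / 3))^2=-88843 / 1620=-54.84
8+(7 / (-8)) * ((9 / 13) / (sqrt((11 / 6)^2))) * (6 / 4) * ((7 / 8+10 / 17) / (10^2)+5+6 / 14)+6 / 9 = 21430577 / 3590400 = 5.97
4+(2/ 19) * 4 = 84/ 19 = 4.42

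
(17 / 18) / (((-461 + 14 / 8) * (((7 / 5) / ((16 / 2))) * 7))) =-1360 / 810117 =-0.00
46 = 46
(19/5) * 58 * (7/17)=90.75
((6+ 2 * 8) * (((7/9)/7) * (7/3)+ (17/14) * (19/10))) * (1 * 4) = 225.84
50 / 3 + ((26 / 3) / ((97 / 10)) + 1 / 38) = 194471 / 11058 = 17.59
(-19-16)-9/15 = -178/5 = -35.60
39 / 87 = 13 / 29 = 0.45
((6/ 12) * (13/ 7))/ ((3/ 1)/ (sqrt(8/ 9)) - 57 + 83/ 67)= -13016224/ 779085713 - 525213 * sqrt(2)/ 779085713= -0.02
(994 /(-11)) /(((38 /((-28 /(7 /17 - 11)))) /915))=-3607723 /627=-5753.94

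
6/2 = 3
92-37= 55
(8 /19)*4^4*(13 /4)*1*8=53248 /19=2802.53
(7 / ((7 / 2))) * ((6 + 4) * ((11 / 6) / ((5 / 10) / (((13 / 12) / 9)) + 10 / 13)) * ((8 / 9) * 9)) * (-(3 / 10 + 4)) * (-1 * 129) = 264407 / 8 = 33050.88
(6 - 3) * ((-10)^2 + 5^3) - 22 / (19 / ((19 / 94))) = 31714 / 47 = 674.77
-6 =-6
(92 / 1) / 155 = 92 / 155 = 0.59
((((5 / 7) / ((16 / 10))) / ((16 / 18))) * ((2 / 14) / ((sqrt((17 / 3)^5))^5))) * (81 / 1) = 9685512225 * sqrt(51) / 31060756711193018432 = 0.00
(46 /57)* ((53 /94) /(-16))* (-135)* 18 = 493695 /7144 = 69.11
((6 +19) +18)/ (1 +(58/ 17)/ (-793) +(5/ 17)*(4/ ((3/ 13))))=102297/ 14497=7.06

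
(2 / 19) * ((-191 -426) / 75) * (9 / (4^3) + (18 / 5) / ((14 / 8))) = -1012497 / 532000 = -1.90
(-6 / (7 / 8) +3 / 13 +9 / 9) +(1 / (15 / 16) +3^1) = -2129 / 1365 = -1.56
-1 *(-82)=82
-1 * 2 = -2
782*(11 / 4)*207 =890307 / 2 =445153.50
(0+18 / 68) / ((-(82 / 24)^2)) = -648 / 28577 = -0.02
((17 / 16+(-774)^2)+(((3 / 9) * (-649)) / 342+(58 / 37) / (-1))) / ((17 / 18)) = 181936639405 / 286824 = 634314.56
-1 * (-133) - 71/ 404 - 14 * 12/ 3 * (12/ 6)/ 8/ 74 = 1982629/ 14948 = 132.64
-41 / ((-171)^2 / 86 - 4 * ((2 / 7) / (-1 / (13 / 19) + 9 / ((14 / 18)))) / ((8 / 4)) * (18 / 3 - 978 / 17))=-6893330 / 57655839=-0.12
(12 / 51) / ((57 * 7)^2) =4 / 2706417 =0.00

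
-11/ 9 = -1.22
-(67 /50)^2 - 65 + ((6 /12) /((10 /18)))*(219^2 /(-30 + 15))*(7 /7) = -7361139 /2500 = -2944.46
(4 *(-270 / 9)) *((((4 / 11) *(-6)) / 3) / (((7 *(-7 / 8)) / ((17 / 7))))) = -130560 / 3773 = -34.60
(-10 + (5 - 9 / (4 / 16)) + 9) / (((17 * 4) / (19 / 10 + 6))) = -316 / 85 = -3.72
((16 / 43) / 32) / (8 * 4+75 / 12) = 2 / 6579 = 0.00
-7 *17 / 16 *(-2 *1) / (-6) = -119 / 48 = -2.48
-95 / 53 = -1.79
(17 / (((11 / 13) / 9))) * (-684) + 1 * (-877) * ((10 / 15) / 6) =-12253931 / 99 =-123777.08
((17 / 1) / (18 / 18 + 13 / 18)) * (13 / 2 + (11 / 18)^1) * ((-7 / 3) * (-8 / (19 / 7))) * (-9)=-4344.61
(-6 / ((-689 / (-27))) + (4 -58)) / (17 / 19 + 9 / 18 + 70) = -1419984 / 1869257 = -0.76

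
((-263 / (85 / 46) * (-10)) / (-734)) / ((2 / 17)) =-6049 / 367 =-16.48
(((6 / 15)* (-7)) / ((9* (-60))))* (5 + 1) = 7 / 225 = 0.03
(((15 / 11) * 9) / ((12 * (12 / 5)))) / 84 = 25 / 4928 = 0.01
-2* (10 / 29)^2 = -200 / 841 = -0.24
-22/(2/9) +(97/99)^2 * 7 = -904436/9801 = -92.28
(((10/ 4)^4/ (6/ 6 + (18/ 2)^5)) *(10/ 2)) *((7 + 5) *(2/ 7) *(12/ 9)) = 125/ 8267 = 0.02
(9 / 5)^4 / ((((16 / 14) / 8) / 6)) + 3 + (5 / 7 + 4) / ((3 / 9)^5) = 1589.47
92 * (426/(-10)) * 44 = -862224/5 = -172444.80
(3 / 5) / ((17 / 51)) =9 / 5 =1.80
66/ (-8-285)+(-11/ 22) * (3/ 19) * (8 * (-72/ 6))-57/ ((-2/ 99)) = 31496457/ 11134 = 2828.85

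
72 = 72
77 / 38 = 2.03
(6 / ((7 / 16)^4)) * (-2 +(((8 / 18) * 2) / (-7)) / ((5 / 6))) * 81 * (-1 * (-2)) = -4798808064 / 84035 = -57104.87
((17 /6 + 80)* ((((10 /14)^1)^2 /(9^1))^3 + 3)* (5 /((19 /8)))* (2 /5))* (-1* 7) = -146154345184 /99768753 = -1464.93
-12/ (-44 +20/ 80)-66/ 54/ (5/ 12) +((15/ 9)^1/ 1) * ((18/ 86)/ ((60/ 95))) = -190237/ 90300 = -2.11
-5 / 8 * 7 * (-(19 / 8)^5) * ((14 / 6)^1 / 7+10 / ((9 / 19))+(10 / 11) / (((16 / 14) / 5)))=872441102155 / 103809024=8404.29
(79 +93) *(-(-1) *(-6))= -1032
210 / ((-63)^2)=10 / 189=0.05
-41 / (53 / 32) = -1312 / 53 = -24.75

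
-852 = -852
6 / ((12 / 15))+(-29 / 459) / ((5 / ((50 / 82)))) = 281995 / 37638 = 7.49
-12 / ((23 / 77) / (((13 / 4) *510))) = -1531530 / 23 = -66588.26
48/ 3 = 16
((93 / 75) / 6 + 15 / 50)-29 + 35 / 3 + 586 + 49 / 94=4016347 / 7050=569.69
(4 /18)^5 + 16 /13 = 945200 /767637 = 1.23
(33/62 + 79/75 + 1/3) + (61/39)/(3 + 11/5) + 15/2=2546079/261950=9.72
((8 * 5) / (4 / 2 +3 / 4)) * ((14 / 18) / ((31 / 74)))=82880 / 3069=27.01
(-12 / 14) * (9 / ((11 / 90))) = -4860 / 77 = -63.12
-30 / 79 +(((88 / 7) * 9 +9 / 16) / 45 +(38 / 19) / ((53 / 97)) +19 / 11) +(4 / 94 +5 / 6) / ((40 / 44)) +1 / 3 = 10705719989 / 1212220240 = 8.83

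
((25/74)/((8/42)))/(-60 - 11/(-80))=-5250/177193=-0.03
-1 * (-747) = 747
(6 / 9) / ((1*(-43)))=-2 / 129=-0.02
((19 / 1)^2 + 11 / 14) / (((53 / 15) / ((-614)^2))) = 14321135550 / 371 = 38601443.53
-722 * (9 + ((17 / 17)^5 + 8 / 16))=-7581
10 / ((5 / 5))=10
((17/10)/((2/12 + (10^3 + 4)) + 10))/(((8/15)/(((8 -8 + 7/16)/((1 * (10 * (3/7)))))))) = 2499/7788800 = 0.00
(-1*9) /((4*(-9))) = 1 /4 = 0.25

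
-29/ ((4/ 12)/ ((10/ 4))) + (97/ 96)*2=-10343/ 48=-215.48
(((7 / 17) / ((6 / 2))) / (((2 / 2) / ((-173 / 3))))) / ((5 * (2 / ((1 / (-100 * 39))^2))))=-1211 / 23271300000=-0.00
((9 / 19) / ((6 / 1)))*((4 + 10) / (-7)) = -3 / 19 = -0.16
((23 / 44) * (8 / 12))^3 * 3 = 12167 / 95832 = 0.13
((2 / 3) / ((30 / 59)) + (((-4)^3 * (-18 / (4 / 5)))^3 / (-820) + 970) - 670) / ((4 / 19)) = -127640253539 / 7380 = -17295427.31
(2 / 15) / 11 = 2 / 165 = 0.01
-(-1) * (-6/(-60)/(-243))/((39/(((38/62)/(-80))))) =19/235029600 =0.00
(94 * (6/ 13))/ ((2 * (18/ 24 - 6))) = -376/ 91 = -4.13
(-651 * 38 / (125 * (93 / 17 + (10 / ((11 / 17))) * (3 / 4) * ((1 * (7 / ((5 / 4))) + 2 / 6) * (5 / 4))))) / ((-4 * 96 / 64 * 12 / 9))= 4626006 / 17098625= 0.27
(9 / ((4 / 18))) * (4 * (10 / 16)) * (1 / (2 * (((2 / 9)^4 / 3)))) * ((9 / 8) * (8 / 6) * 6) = 71744535 / 128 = 560504.18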